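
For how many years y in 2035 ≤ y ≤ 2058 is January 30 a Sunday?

Day of week of January 30 in each year:
2035: Tue, 2036: Wed, 2037: Fri, 2038: Sat, 2039: Sun ✓, 2040: Mon, 2041: Wed, 2042: Thu, 2043: Fri, 2044: Sat, 2045: Mon, 2046: Tue, 2047: Wed, 2048: Thu, 2049: Sat, 2050: Sun ✓, 2051: Mon, 2052: Tue, 2053: Thu, 2054: Fri, 2055: Sat, 2056: Sun ✓, 2057: Tue, 2058: Wed
Sundays: 2039, 2050, 2056.

3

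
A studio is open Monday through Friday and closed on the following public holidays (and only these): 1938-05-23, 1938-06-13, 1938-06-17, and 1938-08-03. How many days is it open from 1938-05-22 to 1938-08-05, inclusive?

51 working days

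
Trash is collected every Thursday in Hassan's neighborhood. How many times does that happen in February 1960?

4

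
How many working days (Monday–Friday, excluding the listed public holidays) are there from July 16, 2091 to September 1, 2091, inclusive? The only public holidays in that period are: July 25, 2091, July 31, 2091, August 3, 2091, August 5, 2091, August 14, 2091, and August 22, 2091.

30 working days

July 16, 2091 is a Monday.
From July 16, 2091 to September 1, 2091 is 48 days inclusive.
48 = 7 × 6 + 6, so there are 6 full weeks plus 6 extra days.
Each full week contributes 5 weekdays (Mon–Fri): 6 × 5 = 30.
The 6 extra days are Monday, Tuesday, Wednesday, Thursday, Friday, Saturday — 5 of them qualify.
Total: 30 + 5 = 35.
Holidays: July 25, 2091 (Wed); July 31, 2091 (Tue); August 3, 2091 (Fri); August 5, 2091 (Sun); August 14, 2091 (Tue); August 22, 2091 (Wed).
5 of the 6 holidays fall on weekdays; the rest are weekends and were already excluded.
Business days: 35 − 5 = 30.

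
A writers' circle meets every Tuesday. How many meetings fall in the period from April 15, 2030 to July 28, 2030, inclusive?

15 Tuesdays

April 15, 2030 is a Monday.
That's 105 days from start to end, counting both.
105 = 7 × 15, so the span is exactly 15 full weeks.
Each full week contributes one Tuesday: 15 so far.
Total: 15.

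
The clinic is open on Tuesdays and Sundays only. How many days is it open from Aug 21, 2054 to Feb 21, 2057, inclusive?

Aug 21, 2054 is a Friday.
That's 916 days from start to end, counting both.
916 = 7 × 130 + 6, so there are 130 full weeks plus 6 extra days.
Each full week contributes 2 days from the set (Tue, Sun): 130 × 2 = 260.
The 6 extra days are Friday, Saturday, Sunday, Monday, Tuesday, Wednesday — 2 of them qualify.
Total: 260 + 2 = 262.

262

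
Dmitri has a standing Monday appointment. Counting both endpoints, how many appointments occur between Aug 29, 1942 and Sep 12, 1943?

Aug 29, 1942 is a Saturday.
That's 380 days from start to end, counting both.
380 = 7 × 54 + 2, so there are 54 full weeks plus 2 extra days.
Each full week contributes one Monday: 54 so far.
The 2 extra days are Sat, Sun — none qualify.
Total: 54 + 0 = 54.

54 Mondays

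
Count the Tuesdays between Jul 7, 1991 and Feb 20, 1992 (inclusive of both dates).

33

Jul 7, 1991 is a Sunday.
From Jul 7, 1991 to Feb 20, 1992 is 229 days inclusive.
229 = 7 × 32 + 5, so there are 32 full weeks plus 5 extra days.
Each full week contributes one Tuesday: 32 so far.
The 5 extra days are Sunday, Monday, Tuesday, Wednesday, Thursday — 1 of them qualifies.
Total: 32 + 1 = 33.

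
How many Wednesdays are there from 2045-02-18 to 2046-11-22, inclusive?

2045-02-18 is a Saturday.
That's 643 days from start to end, counting both.
643 = 7 × 91 + 6, so there are 91 full weeks plus 6 extra days.
Each full week contributes one Wednesday: 91 so far.
The 6 extra days are Saturday, Sunday, Monday, Tuesday, Wednesday, Thursday — 1 of them qualifies.
Total: 91 + 1 = 92.

92 Wednesdays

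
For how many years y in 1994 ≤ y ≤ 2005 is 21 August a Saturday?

2

Day of week of August 21 in each year:
1994: Sun, 1995: Mon, 1996: Wed, 1997: Thu, 1998: Fri, 1999: Sat ✓, 2000: Mon, 2001: Tue, 2002: Wed, 2003: Thu, 2004: Sat ✓, 2005: Sun
Saturdays: 1999, 2004.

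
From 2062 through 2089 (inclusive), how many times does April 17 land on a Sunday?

Day of week of April 17 in each year:
2062: Mon, 2063: Tue, 2064: Thu, 2065: Fri, 2066: Sat, 2067: Sun ✓, 2068: Tue, 2069: Wed, 2070: Thu, 2071: Fri, 2072: Sun ✓, 2073: Mon, 2074: Tue, 2075: Wed, 2076: Fri, 2077: Sat, 2078: Sun ✓, 2079: Mon, 2080: Wed, 2081: Thu, 2082: Fri, 2083: Sat, 2084: Mon, 2085: Tue, 2086: Wed, 2087: Thu, 2088: Sat, 2089: Sun ✓
Sundays: 2067, 2072, 2078, 2089.

4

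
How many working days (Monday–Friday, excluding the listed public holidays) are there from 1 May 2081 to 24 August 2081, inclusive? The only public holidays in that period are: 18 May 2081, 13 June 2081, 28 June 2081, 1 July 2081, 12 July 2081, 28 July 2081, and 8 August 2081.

1 May 2081 is a Thursday.
That's 116 days from start to end, counting both.
116 = 7 × 16 + 4, so there are 16 full weeks plus 4 extra days.
Each full week contributes 5 weekdays (Mon–Fri): 16 × 5 = 80.
The 4 extra days are Thursday, Friday, Saturday, Sunday — 2 of them qualify.
Total: 80 + 2 = 82.
Holidays: 18 May 2081 (Sun); 13 June 2081 (Fri); 28 June 2081 (Sat); 1 July 2081 (Tue); 12 July 2081 (Sat); 28 July 2081 (Mon); 8 August 2081 (Fri).
4 of the 7 holidays fall on weekdays; the rest are weekends and were already excluded.
Business days: 82 − 4 = 78.

78 working days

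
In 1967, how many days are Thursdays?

52

1967-01-01 is a Sunday.
From 1967-01-01 to 1967-12-31 is 365 days inclusive.
365 = 7 × 52 + 1, so there are 52 full weeks plus 1 extra day.
Each full week contributes one Thursday: 52 so far.
The 1 extra day is Sun — none qualify.
Total: 52 + 0 = 52.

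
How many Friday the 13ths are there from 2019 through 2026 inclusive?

14

Friday-the-13ths by year:
2019: Sep, Dec
2020: Mar, Nov
2021: Aug
2022: May
2023: Jan, Oct
2024: Sep, Dec
2025: Jun
2026: Feb, Mar, Nov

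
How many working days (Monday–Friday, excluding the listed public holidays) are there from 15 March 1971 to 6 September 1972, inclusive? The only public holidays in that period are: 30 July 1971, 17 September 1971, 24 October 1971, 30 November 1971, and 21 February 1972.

384 working days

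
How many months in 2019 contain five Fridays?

A month has five Fridays exactly when Friday falls within its first (length − 28) days.
Jan: 31 days, starts Tue → 5 of Tue, Wed, Thu
Feb: 28 days, starts Fri → 5 of (none)
Mar: 31 days, starts Fri → 5 of Fri, Sat, Sun ✓
Apr: 30 days, starts Mon → 5 of Mon, Tue
May: 31 days, starts Wed → 5 of Wed, Thu, Fri ✓
Jun: 30 days, starts Sat → 5 of Sat, Sun
Jul: 31 days, starts Mon → 5 of Mon, Tue, Wed
Aug: 31 days, starts Thu → 5 of Thu, Fri, Sat ✓
Sep: 30 days, starts Sun → 5 of Sun, Mon
Oct: 31 days, starts Tue → 5 of Tue, Wed, Thu
Nov: 30 days, starts Fri → 5 of Fri, Sat ✓
Dec: 31 days, starts Sun → 5 of Sun, Mon, Tue
Months with five Fridays: Mar, May, Aug, Nov.

4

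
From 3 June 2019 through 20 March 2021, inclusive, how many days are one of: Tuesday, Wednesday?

188

3 June 2019 is a Monday.
The range spans 657 days (inclusive of both endpoints).
657 = 7 × 93 + 6, so there are 93 full weeks plus 6 extra days.
Each full week contributes 2 days from the set (Tue, Wed): 93 × 2 = 186.
The 6 extra days are Mon, Tue, Wed, Thu, Fri, Sat — 2 of them qualify.
Total: 186 + 2 = 188.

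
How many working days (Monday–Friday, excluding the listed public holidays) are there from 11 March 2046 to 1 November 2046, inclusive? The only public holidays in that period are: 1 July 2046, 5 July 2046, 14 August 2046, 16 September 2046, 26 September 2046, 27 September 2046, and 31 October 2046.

11 March 2046 is a Sunday.
The range spans 236 days (inclusive of both endpoints).
236 = 7 × 33 + 5, so there are 33 full weeks plus 5 extra days.
Each full week contributes 5 weekdays (Mon–Fri): 33 × 5 = 165.
The 5 extra days are Sun, Mon, Tue, Wed, Thu — 4 of them qualify.
Total: 165 + 4 = 169.
Holidays: 1 July 2046 (Sun); 5 July 2046 (Thu); 14 August 2046 (Tue); 16 September 2046 (Sun); 26 September 2046 (Wed); 27 September 2046 (Thu); 31 October 2046 (Wed).
5 of the 7 holidays fall on weekdays; the rest are weekends and were already excluded.
Business days: 169 − 5 = 164.

164 working days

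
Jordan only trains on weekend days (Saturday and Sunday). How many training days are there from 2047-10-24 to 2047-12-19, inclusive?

2047-10-24 is a Thursday.
The range spans 57 days (inclusive of both endpoints).
57 = 7 × 8 + 1, so there are 8 full weeks plus 1 extra day.
Each full week contributes 2 weekend days (Sat, Sun): 8 × 2 = 16.
The 1 extra day is Thursday — none qualify.
Total: 16 + 0 = 16.

16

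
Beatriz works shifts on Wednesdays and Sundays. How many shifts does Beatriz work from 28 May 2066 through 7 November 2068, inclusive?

256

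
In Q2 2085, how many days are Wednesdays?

April 1, 2085 is a Sunday.
The range spans 91 days (inclusive of both endpoints).
91 = 7 × 13, so the span is exactly 13 full weeks.
Each full week contributes one Wednesday: 13 so far.
Total: 13.

13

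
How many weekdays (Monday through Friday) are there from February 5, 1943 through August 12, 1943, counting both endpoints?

February 5, 1943 is a Friday.
From February 5, 1943 to August 12, 1943 is 189 days inclusive.
189 = 7 × 27, so the span is exactly 27 full weeks.
Each full week contributes 5 weekdays (Mon–Fri): 27 × 5 = 135.

135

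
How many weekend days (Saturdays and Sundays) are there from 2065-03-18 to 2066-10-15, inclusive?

164

2065-03-18 is a Wednesday.
The range spans 577 days (inclusive of both endpoints).
577 = 7 × 82 + 3, so there are 82 full weeks plus 3 extra days.
Each full week contributes 2 weekend days (Sat, Sun): 82 × 2 = 164.
The 3 extra days are Wed, Thu, Fri — none qualify.
Total: 164 + 0 = 164.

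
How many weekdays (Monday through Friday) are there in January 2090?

22 weekdays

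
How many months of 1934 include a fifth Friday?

A month has five Fridays exactly when Friday falls within its first (length − 28) days.
Jan: 31 days, starts Mon → 5 of Mon, Tue, Wed
Feb: 28 days, starts Thu → 5 of (none)
Mar: 31 days, starts Thu → 5 of Thu, Fri, Sat ✓
Apr: 30 days, starts Sun → 5 of Sun, Mon
May: 31 days, starts Tue → 5 of Tue, Wed, Thu
Jun: 30 days, starts Fri → 5 of Fri, Sat ✓
Jul: 31 days, starts Sun → 5 of Sun, Mon, Tue
Aug: 31 days, starts Wed → 5 of Wed, Thu, Fri ✓
Sep: 30 days, starts Sat → 5 of Sat, Sun
Oct: 31 days, starts Mon → 5 of Mon, Tue, Wed
Nov: 30 days, starts Thu → 5 of Thu, Fri ✓
Dec: 31 days, starts Sat → 5 of Sat, Sun, Mon
Months with five Fridays: Mar, Jun, Aug, Nov.

4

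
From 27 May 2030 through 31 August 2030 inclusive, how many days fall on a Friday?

14

27 May 2030 is a Monday.
From 27 May 2030 to 31 August 2030 is 97 days inclusive.
97 = 7 × 13 + 6, so there are 13 full weeks plus 6 extra days.
Each full week contributes one Friday: 13 so far.
The 6 extra days are Mon, Tue, Wed, Thu, Fri, Sat — 1 of them qualifies.
Total: 13 + 1 = 14.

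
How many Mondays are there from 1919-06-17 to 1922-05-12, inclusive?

1919-06-17 is a Tuesday.
The range spans 1061 days (inclusive of both endpoints).
1061 = 7 × 151 + 4, so there are 151 full weeks plus 4 extra days.
Each full week contributes one Monday: 151 so far.
The 4 extra days are Tuesday, Wednesday, Thursday, Friday — none qualify.
Total: 151 + 0 = 151.

151 Mondays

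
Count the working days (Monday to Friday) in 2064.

262 weekdays

1 January 2064 is a Tuesday.
That's 366 days from start to end, counting both.
366 = 7 × 52 + 2, so there are 52 full weeks plus 2 extra days.
Each full week contributes 5 weekdays (Mon–Fri): 52 × 5 = 260.
The 2 extra days are Tue, Wed — 2 of them qualify.
Total: 260 + 2 = 262.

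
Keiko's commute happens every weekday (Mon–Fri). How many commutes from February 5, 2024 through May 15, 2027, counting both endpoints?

855 weekdays

February 5, 2024 is a Monday.
That's 1196 days from start to end, counting both.
1196 = 7 × 170 + 6, so there are 170 full weeks plus 6 extra days.
Each full week contributes 5 weekdays (Mon–Fri): 170 × 5 = 850.
The 6 extra days are Monday, Tuesday, Wednesday, Thursday, Friday, Saturday — 5 of them qualify.
Total: 850 + 5 = 855.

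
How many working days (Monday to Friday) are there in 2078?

260 weekdays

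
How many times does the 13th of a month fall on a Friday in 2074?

2

The 13th falls on a Friday when the month's 13th has weekday Fri.
Jan 13 is Sat; Feb 13 is Tue; Mar 13 is Tue; Apr 13 is Fri ✓; May 13 is Sun; Jun 13 is Wed; Jul 13 is Fri ✓; Aug 13 is Mon; Sep 13 is Thu; Oct 13 is Sat; Nov 13 is Tue; Dec 13 is Thu.
Friday the 13ths: Apr, Jul.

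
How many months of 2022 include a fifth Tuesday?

A month has five Tuesdays exactly when Tuesday falls within its first (length − 28) days.
Jan: 31 days, starts Sat → 5 of Sat, Sun, Mon
Feb: 28 days, starts Tue → 5 of (none)
Mar: 31 days, starts Tue → 5 of Tue, Wed, Thu ✓
Apr: 30 days, starts Fri → 5 of Fri, Sat
May: 31 days, starts Sun → 5 of Sun, Mon, Tue ✓
Jun: 30 days, starts Wed → 5 of Wed, Thu
Jul: 31 days, starts Fri → 5 of Fri, Sat, Sun
Aug: 31 days, starts Mon → 5 of Mon, Tue, Wed ✓
Sep: 30 days, starts Thu → 5 of Thu, Fri
Oct: 31 days, starts Sat → 5 of Sat, Sun, Mon
Nov: 30 days, starts Tue → 5 of Tue, Wed ✓
Dec: 31 days, starts Thu → 5 of Thu, Fri, Sat
Months with five Tuesdays: Mar, May, Aug, Nov.

4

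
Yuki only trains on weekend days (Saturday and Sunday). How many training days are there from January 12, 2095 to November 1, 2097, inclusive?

January 12, 2095 is a Wednesday.
From January 12, 2095 to November 1, 2097 is 1025 days inclusive.
1025 = 7 × 146 + 3, so there are 146 full weeks plus 3 extra days.
Each full week contributes 2 weekend days (Sat, Sun): 146 × 2 = 292.
The 3 extra days are Wed, Thu, Fri — none qualify.
Total: 292 + 0 = 292.

292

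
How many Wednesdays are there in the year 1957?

52

Jan 1, 1957 is a Tuesday.
The range spans 365 days (inclusive of both endpoints).
365 = 7 × 52 + 1, so there are 52 full weeks plus 1 extra day.
Each full week contributes one Wednesday: 52 so far.
The 1 extra day is Tue — none qualify.
Total: 52 + 0 = 52.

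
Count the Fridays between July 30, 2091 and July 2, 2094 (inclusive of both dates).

July 30, 2091 is a Monday.
From July 30, 2091 to July 2, 2094 is 1069 days inclusive.
1069 = 7 × 152 + 5, so there are 152 full weeks plus 5 extra days.
Each full week contributes one Friday: 152 so far.
The 5 extra days are Monday, Tuesday, Wednesday, Thursday, Friday — 1 of them qualifies.
Total: 152 + 1 = 153.

153 Fridays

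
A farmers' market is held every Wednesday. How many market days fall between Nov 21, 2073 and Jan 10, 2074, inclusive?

8 Wednesdays

Nov 21, 2073 is a Tuesday.
The range spans 51 days (inclusive of both endpoints).
51 = 7 × 7 + 2, so there are 7 full weeks plus 2 extra days.
Each full week contributes one Wednesday: 7 so far.
The 2 extra days are Tue, Wed — 1 of them qualifies.
Total: 7 + 1 = 8.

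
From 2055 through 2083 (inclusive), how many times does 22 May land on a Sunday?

4

Day of week of May 22 in each year:
2055: Sat, 2056: Mon, 2057: Tue, 2058: Wed, 2059: Thu, 2060: Sat, 2061: Sun ✓, 2062: Mon, 2063: Tue, 2064: Thu, 2065: Fri, 2066: Sat, 2067: Sun ✓, 2068: Tue, 2069: Wed, 2070: Thu, 2071: Fri, 2072: Sun ✓, 2073: Mon, 2074: Tue, 2075: Wed, 2076: Fri, 2077: Sat, 2078: Sun ✓, 2079: Mon, 2080: Wed, 2081: Thu, 2082: Fri, 2083: Sat
Sundays: 2061, 2067, 2072, 2078.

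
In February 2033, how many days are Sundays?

Feb 1, 2033 is a Tuesday.
That's 28 days from start to end, counting both.
28 = 7 × 4, so the span is exactly 4 full weeks.
Each full week contributes one Sunday: 4 so far.

4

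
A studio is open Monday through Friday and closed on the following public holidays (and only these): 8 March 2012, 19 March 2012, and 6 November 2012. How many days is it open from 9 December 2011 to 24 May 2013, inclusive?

9 December 2011 is a Friday.
That's 533 days from start to end, counting both.
533 = 7 × 76 + 1, so there are 76 full weeks plus 1 extra day.
Each full week contributes 5 weekdays (Mon–Fri): 76 × 5 = 380.
The 1 extra day is Fri — 1 of them qualifies.
Total: 380 + 1 = 381.
Holidays: 8 March 2012 (Thu); 19 March 2012 (Mon); 6 November 2012 (Tue).
All 3 holidays fall on weekdays, so subtract 3.
Business days: 381 − 3 = 378.

378 working days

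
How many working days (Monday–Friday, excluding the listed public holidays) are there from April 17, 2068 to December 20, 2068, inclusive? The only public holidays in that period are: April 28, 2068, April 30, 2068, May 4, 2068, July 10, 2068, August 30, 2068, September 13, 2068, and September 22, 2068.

April 17, 2068 is a Tuesday.
The range spans 248 days (inclusive of both endpoints).
248 = 7 × 35 + 3, so there are 35 full weeks plus 3 extra days.
Each full week contributes 5 weekdays (Mon–Fri): 35 × 5 = 175.
The 3 extra days are Tue, Wed, Thu — 3 of them qualify.
Total: 175 + 3 = 178.
Holidays: April 28, 2068 (Sat); April 30, 2068 (Mon); May 4, 2068 (Fri); July 10, 2068 (Tue); August 30, 2068 (Thu); September 13, 2068 (Thu); September 22, 2068 (Sat).
5 of the 7 holidays fall on weekdays; the rest are weekends and were already excluded.
Business days: 178 − 5 = 173.

173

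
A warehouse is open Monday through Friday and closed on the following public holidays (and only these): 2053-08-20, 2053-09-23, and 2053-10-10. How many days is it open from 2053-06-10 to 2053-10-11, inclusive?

86

2053-06-10 is a Tuesday.
That's 124 days from start to end, counting both.
124 = 7 × 17 + 5, so there are 17 full weeks plus 5 extra days.
Each full week contributes 5 weekdays (Mon–Fri): 17 × 5 = 85.
The 5 extra days are Tuesday, Wednesday, Thursday, Friday, Saturday — 4 of them qualify.
Total: 85 + 4 = 89.
Holidays: 2053-08-20 (Wed); 2053-09-23 (Tue); 2053-10-10 (Fri).
All 3 holidays fall on weekdays, so subtract 3.
Business days: 89 − 3 = 86.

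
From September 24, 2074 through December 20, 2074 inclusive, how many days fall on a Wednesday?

13

September 24, 2074 is a Monday.
The range spans 88 days (inclusive of both endpoints).
88 = 7 × 12 + 4, so there are 12 full weeks plus 4 extra days.
Each full week contributes one Wednesday: 12 so far.
The 4 extra days are Monday, Tuesday, Wednesday, Thursday — 1 of them qualifies.
Total: 12 + 1 = 13.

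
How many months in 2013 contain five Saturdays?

A month has five Saturdays exactly when Saturday falls within its first (length − 28) days.
Jan: 31 days, starts Tue → 5 of Tue, Wed, Thu
Feb: 28 days, starts Fri → 5 of (none)
Mar: 31 days, starts Fri → 5 of Fri, Sat, Sun ✓
Apr: 30 days, starts Mon → 5 of Mon, Tue
May: 31 days, starts Wed → 5 of Wed, Thu, Fri
Jun: 30 days, starts Sat → 5 of Sat, Sun ✓
Jul: 31 days, starts Mon → 5 of Mon, Tue, Wed
Aug: 31 days, starts Thu → 5 of Thu, Fri, Sat ✓
Sep: 30 days, starts Sun → 5 of Sun, Mon
Oct: 31 days, starts Tue → 5 of Tue, Wed, Thu
Nov: 30 days, starts Fri → 5 of Fri, Sat ✓
Dec: 31 days, starts Sun → 5 of Sun, Mon, Tue
Months with five Saturdays: Mar, Jun, Aug, Nov.

4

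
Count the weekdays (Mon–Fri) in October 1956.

23 weekdays

October 1, 1956 is a Monday.
From October 1, 1956 to October 31, 1956 is 31 days inclusive.
31 = 7 × 4 + 3, so there are 4 full weeks plus 3 extra days.
Each full week contributes 5 weekdays (Mon–Fri): 4 × 5 = 20.
The 3 extra days are Monday, Tuesday, Wednesday — 3 of them qualify.
Total: 20 + 3 = 23.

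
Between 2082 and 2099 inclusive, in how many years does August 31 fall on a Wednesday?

2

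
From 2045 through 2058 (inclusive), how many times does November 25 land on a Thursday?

2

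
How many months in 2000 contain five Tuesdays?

4

A month has five Tuesdays exactly when Tuesday falls within its first (length − 28) days.
Jan: 31 days, starts Sat → 5 of Sat, Sun, Mon
Feb: 29 days, starts Tue → 5 of Tue ✓
Mar: 31 days, starts Wed → 5 of Wed, Thu, Fri
Apr: 30 days, starts Sat → 5 of Sat, Sun
May: 31 days, starts Mon → 5 of Mon, Tue, Wed ✓
Jun: 30 days, starts Thu → 5 of Thu, Fri
Jul: 31 days, starts Sat → 5 of Sat, Sun, Mon
Aug: 31 days, starts Tue → 5 of Tue, Wed, Thu ✓
Sep: 30 days, starts Fri → 5 of Fri, Sat
Oct: 31 days, starts Sun → 5 of Sun, Mon, Tue ✓
Nov: 30 days, starts Wed → 5 of Wed, Thu
Dec: 31 days, starts Fri → 5 of Fri, Sat, Sun
Months with five Tuesdays: Feb, May, Aug, Oct.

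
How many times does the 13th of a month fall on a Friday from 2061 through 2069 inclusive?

16

Friday-the-13ths by year:
2061: May
2062: Jan, Oct
2063: Apr, Jul
2064: Jun
2065: Feb, Mar, Nov
2066: Aug
2067: May
2068: Jan, Apr, Jul
2069: Sep, Dec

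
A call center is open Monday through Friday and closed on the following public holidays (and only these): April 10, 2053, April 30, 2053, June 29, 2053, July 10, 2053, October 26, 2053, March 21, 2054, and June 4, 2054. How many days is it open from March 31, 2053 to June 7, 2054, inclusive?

306 working days

March 31, 2053 is a Monday.
The range spans 434 days (inclusive of both endpoints).
434 = 7 × 62, so the span is exactly 62 full weeks.
Each full week contributes 5 weekdays (Mon–Fri): 62 × 5 = 310.
Total: 310.
Holidays: April 10, 2053 (Thu); April 30, 2053 (Wed); June 29, 2053 (Sun); July 10, 2053 (Thu); October 26, 2053 (Sun); March 21, 2054 (Sat); June 4, 2054 (Thu).
4 of the 7 holidays fall on weekdays; the rest are weekends and were already excluded.
Business days: 310 − 4 = 306.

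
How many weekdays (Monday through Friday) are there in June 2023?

1 June 2023 is a Thursday.
That's 30 days from start to end, counting both.
30 = 7 × 4 + 2, so there are 4 full weeks plus 2 extra days.
Each full week contributes 5 weekdays (Mon–Fri): 4 × 5 = 20.
The 2 extra days are Thursday, Friday — 2 of them qualify.
Total: 20 + 2 = 22.

22 weekdays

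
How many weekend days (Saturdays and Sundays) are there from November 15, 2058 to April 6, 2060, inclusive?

146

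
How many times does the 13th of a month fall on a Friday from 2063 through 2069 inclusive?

13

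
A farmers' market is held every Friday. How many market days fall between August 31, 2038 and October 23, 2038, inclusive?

8 Fridays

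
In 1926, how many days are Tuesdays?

1 January 1926 is a Friday.
The range spans 365 days (inclusive of both endpoints).
365 = 7 × 52 + 1, so there are 52 full weeks plus 1 extra day.
Each full week contributes one Tuesday: 52 so far.
The 1 extra day is Fri — none qualify.
Total: 52 + 0 = 52.

52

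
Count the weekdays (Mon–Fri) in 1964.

1964-01-01 is a Wednesday.
The range spans 366 days (inclusive of both endpoints).
366 = 7 × 52 + 2, so there are 52 full weeks plus 2 extra days.
Each full week contributes 5 weekdays (Mon–Fri): 52 × 5 = 260.
The 2 extra days are Wednesday, Thursday — 2 of them qualify.
Total: 260 + 2 = 262.

262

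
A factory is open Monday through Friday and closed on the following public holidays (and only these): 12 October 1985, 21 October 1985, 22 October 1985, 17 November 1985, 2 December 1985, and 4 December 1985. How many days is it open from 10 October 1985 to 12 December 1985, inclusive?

42

10 October 1985 is a Thursday.
From 10 October 1985 to 12 December 1985 is 64 days inclusive.
64 = 7 × 9 + 1, so there are 9 full weeks plus 1 extra day.
Each full week contributes 5 weekdays (Mon–Fri): 9 × 5 = 45.
The 1 extra day is Thursday — 1 of them qualifies.
Total: 45 + 1 = 46.
Holidays: 12 October 1985 (Sat); 21 October 1985 (Mon); 22 October 1985 (Tue); 17 November 1985 (Sun); 2 December 1985 (Mon); 4 December 1985 (Wed).
4 of the 6 holidays fall on weekdays; the rest are weekends and were already excluded.
Business days: 46 − 4 = 42.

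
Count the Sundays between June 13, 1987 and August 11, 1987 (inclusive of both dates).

9

June 13, 1987 is a Saturday.
The range spans 60 days (inclusive of both endpoints).
60 = 7 × 8 + 4, so there are 8 full weeks plus 4 extra days.
Each full week contributes one Sunday: 8 so far.
The 4 extra days are Saturday, Sunday, Monday, Tuesday — 1 of them qualifies.
Total: 8 + 1 = 9.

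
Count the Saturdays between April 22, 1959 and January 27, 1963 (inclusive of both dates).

197

April 22, 1959 is a Wednesday.
From April 22, 1959 to January 27, 1963 is 1377 days inclusive.
1377 = 7 × 196 + 5, so there are 196 full weeks plus 5 extra days.
Each full week contributes one Saturday: 196 so far.
The 5 extra days are Wednesday, Thursday, Friday, Saturday, Sunday — 1 of them qualifies.
Total: 196 + 1 = 197.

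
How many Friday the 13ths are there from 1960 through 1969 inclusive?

Friday-the-13ths by year:
1960: May
1961: Jan, Oct
1962: Apr, Jul
1963: Sep, Dec
1964: Mar, Nov
1965: Aug
1966: May
1967: Jan, Oct
1968: Sep, Dec
1969: Jun

16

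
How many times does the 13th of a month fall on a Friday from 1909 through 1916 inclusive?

Friday-the-13ths by year:
1909: Aug
1910: May
1911: Jan, Oct
1912: Sep, Dec
1913: Jun
1914: Feb, Mar, Nov
1915: Aug
1916: Oct

12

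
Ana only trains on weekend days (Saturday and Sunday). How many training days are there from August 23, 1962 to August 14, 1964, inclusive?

August 23, 1962 is a Thursday.
That's 723 days from start to end, counting both.
723 = 7 × 103 + 2, so there are 103 full weeks plus 2 extra days.
Each full week contributes 2 weekend days (Sat, Sun): 103 × 2 = 206.
The 2 extra days are Thu, Fri — none qualify.
Total: 206 + 0 = 206.

206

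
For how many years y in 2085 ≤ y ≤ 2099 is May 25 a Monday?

2

Day of week of May 25 in each year:
2085: Fri, 2086: Sat, 2087: Sun, 2088: Tue, 2089: Wed, 2090: Thu, 2091: Fri, 2092: Sun, 2093: Mon ✓, 2094: Tue, 2095: Wed, 2096: Fri, 2097: Sat, 2098: Sun, 2099: Mon ✓
Mondays: 2093, 2099.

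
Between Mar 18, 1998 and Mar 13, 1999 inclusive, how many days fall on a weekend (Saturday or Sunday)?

103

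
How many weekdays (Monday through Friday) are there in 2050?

260

January 1, 2050 is a Saturday.
That's 365 days from start to end, counting both.
365 = 7 × 52 + 1, so there are 52 full weeks plus 1 extra day.
Each full week contributes 5 weekdays (Mon–Fri): 52 × 5 = 260.
The 1 extra day is Sat — none qualify.
Total: 260 + 0 = 260.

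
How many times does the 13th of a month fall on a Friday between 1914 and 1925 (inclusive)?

21

Friday-the-13ths by year:
1914: Feb, Mar, Nov
1915: Aug
1916: Oct
1917: Apr, Jul
1918: Sep, Dec
1919: Jun
1920: Feb, Aug
1921: May
1922: Jan, Oct
1923: Apr, Jul
1924: Jun
1925: Feb, Mar, Nov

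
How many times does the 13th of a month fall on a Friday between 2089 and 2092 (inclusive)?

Friday-the-13ths by year:
2089: May
2090: Jan, Oct
2091: Apr, Jul
2092: Jun

6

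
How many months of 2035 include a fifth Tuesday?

4

A month has five Tuesdays exactly when Tuesday falls within its first (length − 28) days.
Jan: 31 days, starts Mon → 5 of Mon, Tue, Wed ✓
Feb: 28 days, starts Thu → 5 of (none)
Mar: 31 days, starts Thu → 5 of Thu, Fri, Sat
Apr: 30 days, starts Sun → 5 of Sun, Mon
May: 31 days, starts Tue → 5 of Tue, Wed, Thu ✓
Jun: 30 days, starts Fri → 5 of Fri, Sat
Jul: 31 days, starts Sun → 5 of Sun, Mon, Tue ✓
Aug: 31 days, starts Wed → 5 of Wed, Thu, Fri
Sep: 30 days, starts Sat → 5 of Sat, Sun
Oct: 31 days, starts Mon → 5 of Mon, Tue, Wed ✓
Nov: 30 days, starts Thu → 5 of Thu, Fri
Dec: 31 days, starts Sat → 5 of Sat, Sun, Mon
Months with five Tuesdays: Jan, May, Jul, Oct.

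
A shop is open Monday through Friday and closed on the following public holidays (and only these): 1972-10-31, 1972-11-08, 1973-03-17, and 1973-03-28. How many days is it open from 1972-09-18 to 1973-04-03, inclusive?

1972-09-18 is a Monday.
That's 198 days from start to end, counting both.
198 = 7 × 28 + 2, so there are 28 full weeks plus 2 extra days.
Each full week contributes 5 weekdays (Mon–Fri): 28 × 5 = 140.
The 2 extra days are Mon, Tue — 2 of them qualify.
Total: 140 + 2 = 142.
Holidays: 1972-10-31 (Tue); 1972-11-08 (Wed); 1973-03-17 (Sat); 1973-03-28 (Wed).
3 of the 4 holidays fall on weekdays; the rest are weekends and were already excluded.
Business days: 142 − 3 = 139.

139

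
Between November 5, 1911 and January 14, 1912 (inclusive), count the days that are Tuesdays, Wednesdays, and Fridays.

30

November 5, 1911 is a Sunday.
The range spans 71 days (inclusive of both endpoints).
71 = 7 × 10 + 1, so there are 10 full weeks plus 1 extra day.
Each full week contributes 3 days from the set (Tue, Wed, Fri): 10 × 3 = 30.
The 1 extra day is Sunday — none qualify.
Total: 30 + 0 = 30.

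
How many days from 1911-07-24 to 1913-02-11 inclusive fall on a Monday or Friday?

1911-07-24 is a Monday.
The range spans 569 days (inclusive of both endpoints).
569 = 7 × 81 + 2, so there are 81 full weeks plus 2 extra days.
Each full week contributes 2 days from the set (Mon, Fri): 81 × 2 = 162.
The 2 extra days are Monday, Tuesday — 1 of them qualifies.
Total: 162 + 1 = 163.

163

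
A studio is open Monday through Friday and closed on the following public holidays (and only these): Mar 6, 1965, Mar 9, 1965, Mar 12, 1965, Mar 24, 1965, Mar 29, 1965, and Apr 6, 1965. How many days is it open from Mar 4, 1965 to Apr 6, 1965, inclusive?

Mar 4, 1965 is a Thursday.
That's 34 days from start to end, counting both.
34 = 7 × 4 + 6, so there are 4 full weeks plus 6 extra days.
Each full week contributes 5 weekdays (Mon–Fri): 4 × 5 = 20.
The 6 extra days are Thursday, Friday, Saturday, Sunday, Monday, Tuesday — 4 of them qualify.
Total: 20 + 4 = 24.
Holidays: Mar 6, 1965 (Sat); Mar 9, 1965 (Tue); Mar 12, 1965 (Fri); Mar 24, 1965 (Wed); Mar 29, 1965 (Mon); Apr 6, 1965 (Tue).
5 of the 6 holidays fall on weekdays; the rest are weekends and were already excluded.
Business days: 24 − 5 = 19.

19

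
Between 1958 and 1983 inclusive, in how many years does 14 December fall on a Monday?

Day of week of December 14 in each year:
1958: Sun, 1959: Mon ✓, 1960: Wed, 1961: Thu, 1962: Fri, 1963: Sat, 1964: Mon ✓, 1965: Tue, 1966: Wed, 1967: Thu, 1968: Sat, 1969: Sun, 1970: Mon ✓, 1971: Tue, 1972: Thu, 1973: Fri, 1974: Sat, 1975: Sun, 1976: Tue, 1977: Wed, 1978: Thu, 1979: Fri, 1980: Sun, 1981: Mon ✓, 1982: Tue, 1983: Wed
Mondays: 1959, 1964, 1970, 1981.

4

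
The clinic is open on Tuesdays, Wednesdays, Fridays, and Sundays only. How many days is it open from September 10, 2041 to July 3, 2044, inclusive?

September 10, 2041 is a Tuesday.
That's 1028 days from start to end, counting both.
1028 = 7 × 146 + 6, so there are 146 full weeks plus 6 extra days.
Each full week contributes 4 days from the set (Tue, Wed, Fri, Sun): 146 × 4 = 584.
The 6 extra days are Tue, Wed, Thu, Fri, Sat, Sun — 4 of them qualify.
Total: 584 + 4 = 588.

588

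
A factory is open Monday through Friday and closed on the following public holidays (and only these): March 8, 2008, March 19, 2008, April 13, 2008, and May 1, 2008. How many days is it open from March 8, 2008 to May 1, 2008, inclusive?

March 8, 2008 is a Saturday.
From March 8, 2008 to May 1, 2008 is 55 days inclusive.
55 = 7 × 7 + 6, so there are 7 full weeks plus 6 extra days.
Each full week contributes 5 weekdays (Mon–Fri): 7 × 5 = 35.
The 6 extra days are Saturday, Sunday, Monday, Tuesday, Wednesday, Thursday — 4 of them qualify.
Total: 35 + 4 = 39.
Holidays: March 8, 2008 (Sat); March 19, 2008 (Wed); April 13, 2008 (Sun); May 1, 2008 (Thu).
2 of the 4 holidays fall on weekdays; the rest are weekends and were already excluded.
Business days: 39 − 2 = 37.

37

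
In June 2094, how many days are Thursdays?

2094-06-01 is a Tuesday.
From 2094-06-01 to 2094-06-30 is 30 days inclusive.
30 = 7 × 4 + 2, so there are 4 full weeks plus 2 extra days.
Each full week contributes one Thursday: 4 so far.
The 2 extra days are Tuesday, Wednesday — none qualify.
Total: 4 + 0 = 4.

4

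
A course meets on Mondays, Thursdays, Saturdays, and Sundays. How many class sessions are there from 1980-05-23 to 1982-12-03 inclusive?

528

1980-05-23 is a Friday.
That's 925 days from start to end, counting both.
925 = 7 × 132 + 1, so there are 132 full weeks plus 1 extra day.
Each full week contributes 4 days from the set (Mon, Thu, Sat, Sun): 132 × 4 = 528.
The 1 extra day is Fri — none qualify.
Total: 528 + 0 = 528.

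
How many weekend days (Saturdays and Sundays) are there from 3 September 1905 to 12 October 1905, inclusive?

11

3 September 1905 is a Sunday.
From 3 September 1905 to 12 October 1905 is 40 days inclusive.
40 = 7 × 5 + 5, so there are 5 full weeks plus 5 extra days.
Each full week contributes 2 weekend days (Sat, Sun): 5 × 2 = 10.
The 5 extra days are Sunday, Monday, Tuesday, Wednesday, Thursday — 1 of them qualifies.
Total: 10 + 1 = 11.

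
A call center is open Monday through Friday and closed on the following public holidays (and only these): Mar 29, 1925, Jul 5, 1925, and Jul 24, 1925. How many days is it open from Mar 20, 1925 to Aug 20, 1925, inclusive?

109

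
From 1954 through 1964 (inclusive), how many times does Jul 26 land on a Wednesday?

Day of week of July 26 in each year:
1954: Mon, 1955: Tue, 1956: Thu, 1957: Fri, 1958: Sat, 1959: Sun, 1960: Tue, 1961: Wed ✓, 1962: Thu, 1963: Fri, 1964: Sun
Wednesdays: 1961.

1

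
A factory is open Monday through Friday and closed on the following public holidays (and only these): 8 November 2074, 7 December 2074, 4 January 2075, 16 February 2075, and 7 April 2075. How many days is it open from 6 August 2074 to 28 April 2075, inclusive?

187 working days

6 August 2074 is a Monday.
From 6 August 2074 to 28 April 2075 is 266 days inclusive.
266 = 7 × 38, so the span is exactly 38 full weeks.
Each full week contributes 5 weekdays (Mon–Fri): 38 × 5 = 190.
Total: 190.
Holidays: 8 November 2074 (Thu); 7 December 2074 (Fri); 4 January 2075 (Fri); 16 February 2075 (Sat); 7 April 2075 (Sun).
3 of the 5 holidays fall on weekdays; the rest are weekends and were already excluded.
Business days: 190 − 3 = 187.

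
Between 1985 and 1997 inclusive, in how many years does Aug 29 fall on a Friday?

Day of week of August 29 in each year:
1985: Thu, 1986: Fri ✓, 1987: Sat, 1988: Mon, 1989: Tue, 1990: Wed, 1991: Thu, 1992: Sat, 1993: Sun, 1994: Mon, 1995: Tue, 1996: Thu, 1997: Fri ✓
Fridays: 1986, 1997.

2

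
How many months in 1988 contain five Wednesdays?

4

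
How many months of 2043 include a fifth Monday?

4

A month has five Mondays exactly when Monday falls within its first (length − 28) days.
Jan: 31 days, starts Thu → 5 of Thu, Fri, Sat
Feb: 28 days, starts Sun → 5 of (none)
Mar: 31 days, starts Sun → 5 of Sun, Mon, Tue ✓
Apr: 30 days, starts Wed → 5 of Wed, Thu
May: 31 days, starts Fri → 5 of Fri, Sat, Sun
Jun: 30 days, starts Mon → 5 of Mon, Tue ✓
Jul: 31 days, starts Wed → 5 of Wed, Thu, Fri
Aug: 31 days, starts Sat → 5 of Sat, Sun, Mon ✓
Sep: 30 days, starts Tue → 5 of Tue, Wed
Oct: 31 days, starts Thu → 5 of Thu, Fri, Sat
Nov: 30 days, starts Sun → 5 of Sun, Mon ✓
Dec: 31 days, starts Tue → 5 of Tue, Wed, Thu
Months with five Mondays: Mar, Jun, Aug, Nov.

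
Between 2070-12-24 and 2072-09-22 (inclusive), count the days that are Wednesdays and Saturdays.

2070-12-24 is a Wednesday.
From 2070-12-24 to 2072-09-22 is 639 days inclusive.
639 = 7 × 91 + 2, so there are 91 full weeks plus 2 extra days.
Each full week contributes 2 days from the set (Wed, Sat): 91 × 2 = 182.
The 2 extra days are Wednesday, Thursday — 1 of them qualifies.
Total: 182 + 1 = 183.

183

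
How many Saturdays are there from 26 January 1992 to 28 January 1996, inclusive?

26 January 1992 is a Sunday.
The range spans 1464 days (inclusive of both endpoints).
1464 = 7 × 209 + 1, so there are 209 full weeks plus 1 extra day.
Each full week contributes one Saturday: 209 so far.
The 1 extra day is Sun — none qualify.
Total: 209 + 0 = 209.

209 Saturdays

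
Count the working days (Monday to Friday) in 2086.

261

January 1, 2086 is a Tuesday.
From January 1, 2086 to December 31, 2086 is 365 days inclusive.
365 = 7 × 52 + 1, so there are 52 full weeks plus 1 extra day.
Each full week contributes 5 weekdays (Mon–Fri): 52 × 5 = 260.
The 1 extra day is Tue — 1 of them qualifies.
Total: 260 + 1 = 261.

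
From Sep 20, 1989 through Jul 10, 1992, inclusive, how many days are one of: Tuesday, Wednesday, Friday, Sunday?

Sep 20, 1989 is a Wednesday.
The range spans 1025 days (inclusive of both endpoints).
1025 = 7 × 146 + 3, so there are 146 full weeks plus 3 extra days.
Each full week contributes 4 days from the set (Tue, Wed, Fri, Sun): 146 × 4 = 584.
The 3 extra days are Wed, Thu, Fri — 2 of them qualify.
Total: 584 + 2 = 586.

586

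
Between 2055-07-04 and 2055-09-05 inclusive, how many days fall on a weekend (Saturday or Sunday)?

19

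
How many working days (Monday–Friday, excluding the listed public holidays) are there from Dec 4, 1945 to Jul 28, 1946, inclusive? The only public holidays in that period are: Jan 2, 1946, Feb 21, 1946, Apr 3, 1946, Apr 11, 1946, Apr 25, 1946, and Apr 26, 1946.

Dec 4, 1945 is a Tuesday.
The range spans 237 days (inclusive of both endpoints).
237 = 7 × 33 + 6, so there are 33 full weeks plus 6 extra days.
Each full week contributes 5 weekdays (Mon–Fri): 33 × 5 = 165.
The 6 extra days are Tue, Wed, Thu, Fri, Sat, Sun — 4 of them qualify.
Total: 165 + 4 = 169.
Holidays: Jan 2, 1946 (Wed); Feb 21, 1946 (Thu); Apr 3, 1946 (Wed); Apr 11, 1946 (Thu); Apr 25, 1946 (Thu); Apr 26, 1946 (Fri).
All 6 holidays fall on weekdays, so subtract 6.
Business days: 169 − 6 = 163.

163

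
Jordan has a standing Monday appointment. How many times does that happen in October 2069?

4

2069-10-01 is a Tuesday.
From 2069-10-01 to 2069-10-31 is 31 days inclusive.
31 = 7 × 4 + 3, so there are 4 full weeks plus 3 extra days.
Each full week contributes one Monday: 4 so far.
The 3 extra days are Tue, Wed, Thu — none qualify.
Total: 4 + 0 = 4.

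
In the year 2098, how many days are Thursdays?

52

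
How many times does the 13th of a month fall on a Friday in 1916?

1

The 13th falls on a Friday when the month's 13th has weekday Fri.
Jan 13 is Thu; Feb 13 is Sun; Mar 13 is Mon; Apr 13 is Thu; May 13 is Sat; Jun 13 is Tue; Jul 13 is Thu; Aug 13 is Sun; Sep 13 is Wed; Oct 13 is Fri ✓; Nov 13 is Mon; Dec 13 is Wed.
Friday the 13ths: Oct.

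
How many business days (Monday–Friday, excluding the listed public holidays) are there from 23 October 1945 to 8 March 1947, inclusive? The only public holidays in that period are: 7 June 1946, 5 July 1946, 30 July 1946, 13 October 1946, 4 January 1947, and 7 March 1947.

23 October 1945 is a Tuesday.
From 23 October 1945 to 8 March 1947 is 502 days inclusive.
502 = 7 × 71 + 5, so there are 71 full weeks plus 5 extra days.
Each full week contributes 5 weekdays (Mon–Fri): 71 × 5 = 355.
The 5 extra days are Tue, Wed, Thu, Fri, Sat — 4 of them qualify.
Total: 355 + 4 = 359.
Holidays: 7 June 1946 (Fri); 5 July 1946 (Fri); 30 July 1946 (Tue); 13 October 1946 (Sun); 4 January 1947 (Sat); 7 March 1947 (Fri).
4 of the 6 holidays fall on weekdays; the rest are weekends and were already excluded.
Business days: 359 − 4 = 355.

355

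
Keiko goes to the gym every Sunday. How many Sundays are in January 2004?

1 January 2004 is a Thursday.
The range spans 31 days (inclusive of both endpoints).
31 = 7 × 4 + 3, so there are 4 full weeks plus 3 extra days.
Each full week contributes one Sunday: 4 so far.
The 3 extra days are Thursday, Friday, Saturday — none qualify.
Total: 4 + 0 = 4.

4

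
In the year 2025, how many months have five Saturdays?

4

A month has five Saturdays exactly when Saturday falls within its first (length − 28) days.
Jan: 31 days, starts Wed → 5 of Wed, Thu, Fri
Feb: 28 days, starts Sat → 5 of (none)
Mar: 31 days, starts Sat → 5 of Sat, Sun, Mon ✓
Apr: 30 days, starts Tue → 5 of Tue, Wed
May: 31 days, starts Thu → 5 of Thu, Fri, Sat ✓
Jun: 30 days, starts Sun → 5 of Sun, Mon
Jul: 31 days, starts Tue → 5 of Tue, Wed, Thu
Aug: 31 days, starts Fri → 5 of Fri, Sat, Sun ✓
Sep: 30 days, starts Mon → 5 of Mon, Tue
Oct: 31 days, starts Wed → 5 of Wed, Thu, Fri
Nov: 30 days, starts Sat → 5 of Sat, Sun ✓
Dec: 31 days, starts Mon → 5 of Mon, Tue, Wed
Months with five Saturdays: Mar, May, Aug, Nov.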